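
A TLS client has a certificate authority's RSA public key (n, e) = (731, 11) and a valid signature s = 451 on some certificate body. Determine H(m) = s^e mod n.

s^2 ≡ 451^2 = 203401 ≡ 183
s^4 ≡ 183^2 = 33489 ≡ 594
s^8 ≡ 594^2 = 352836 ≡ 494
11 = 8 + 2 + 1, so s^11 ≡ 494·183·451 ≡ 508 (mod 731)

508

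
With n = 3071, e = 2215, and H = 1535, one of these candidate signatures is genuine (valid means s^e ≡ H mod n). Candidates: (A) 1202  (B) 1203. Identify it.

B

Candidate A: 1202^2 = 1444804 ≡ 1434; 1202^4 ≡ 1434^2 = 2056356 ≡ 1857; 1202^8 ≡ 1857^2 = 3448449 ≡ 2787; 1202^16 ≡ 2787^2 = 7767369 ≡ 810; 1202^32 ≡ 810^2 = 656100 ≡ 1977; 1202^64 ≡ 1977^2 = 3908529 ≡ 2217; 1202^128 ≡ 2217^2 = 4915089 ≡ 1489; 1202^256 ≡ 1489^2 = 2217121 ≡ 2930; 1202^512 ≡ 2930^2 = 8584900 ≡ 1455; 1202^1024 ≡ 1455^2 = 2117025 ≡ 1106; 1202^2048 ≡ 1106^2 = 1223236 ≡ 978; 2215 = 2048 + 128 + 32 + 4 + 2 + 1, so 1202^2215 ≡ 978·1489·1977·1857·1434·1202 ≡ 870 (mod 3071)
Candidate B: 1203^2 = 1447209 ≡ 768; 1203^4 ≡ 768^2 = 589824 ≡ 192; 1203^8 ≡ 192^2 = 36864 ≡ 12; 1203^16 ≡ 12^2 = 144; 1203^32 ≡ 144^2 = 20736 ≡ 2310; 1203^64 ≡ 2310^2 = 5336100 ≡ 1773; 1203^128 ≡ 1773^2 = 3143529 ≡ 1896; 1203^256 ≡ 1896^2 = 3594816 ≡ 1746; 1203^512 ≡ 1746^2 = 3048516 ≡ 2084; 1203^1024 ≡ 2084^2 = 4343056 ≡ 662; 1203^2048 ≡ 662^2 = 438244 ≡ 2162; 2215 = 2048 + 128 + 32 + 4 + 2 + 1, so 1203^2215 ≡ 2162·1896·2310·192·768·1203 ≡ 1535 (mod 3071)
  → matches H = 1535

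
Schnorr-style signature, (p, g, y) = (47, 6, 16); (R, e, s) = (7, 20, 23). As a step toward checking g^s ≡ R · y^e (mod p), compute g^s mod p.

6^2 = 36
6^4 ≡ 36^2 = 1296 ≡ 27
6^8 ≡ 27^2 = 729 ≡ 24
6^16 ≡ 24^2 = 576 ≡ 12
23 = 16 + 4 + 2 + 1, so 6^23 ≡ 12·27·36·6 ≡ 1 (mod 47)

1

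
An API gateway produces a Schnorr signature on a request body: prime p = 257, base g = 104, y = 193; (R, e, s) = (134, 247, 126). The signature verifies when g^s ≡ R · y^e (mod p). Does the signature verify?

does not verify

g^s mod p:
Squares mod 257: 104^1≡104, 104^2≡22, 104^4≡227, 104^8≡129, 104^16≡193, 104^32≡241, 104^64≡256
126 = 64 + 32 + 16 + 8 + 4 + 2, so 104^126 ≡ 256·241·193·129·227·22 ≡ 222 (mod 257)
R · y^e mod p:
Squares mod 257: 193^1≡193, 193^2≡241, 193^4≡256, 193^8≡1, 193^16≡1, 193^32≡1, 193^64≡1, 193^128≡1
247 = 128 + 64 + 32 + 16 + 4 + 2 + 1, so 193^247 ≡ 1·1·1·1·256·241·193 ≡ 4 (mod 257)
134·4 = 536 ≡ 22 (mod 257)
222 ≠ 22; the check fails.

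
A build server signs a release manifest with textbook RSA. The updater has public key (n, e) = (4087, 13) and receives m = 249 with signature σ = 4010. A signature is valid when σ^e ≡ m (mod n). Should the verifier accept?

accept

σ^13 mod 4087 = 249
249 = m, so the signature checks out.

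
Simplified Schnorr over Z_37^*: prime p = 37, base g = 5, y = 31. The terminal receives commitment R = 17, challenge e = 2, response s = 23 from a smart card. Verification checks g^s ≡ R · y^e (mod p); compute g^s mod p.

5^2 = 25
5^4 ≡ 25^2 = 625 ≡ 33
5^8 ≡ 33^2 = 1089 ≡ 16
5^16 ≡ 16^2 = 256 ≡ 34
23 = 16 + 4 + 2 + 1, so 5^23 ≡ 34·33·25·5 ≡ 20 (mod 37)

20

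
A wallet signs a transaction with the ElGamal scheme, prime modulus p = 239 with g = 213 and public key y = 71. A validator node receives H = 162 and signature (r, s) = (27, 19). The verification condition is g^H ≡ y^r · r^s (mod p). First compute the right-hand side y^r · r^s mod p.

157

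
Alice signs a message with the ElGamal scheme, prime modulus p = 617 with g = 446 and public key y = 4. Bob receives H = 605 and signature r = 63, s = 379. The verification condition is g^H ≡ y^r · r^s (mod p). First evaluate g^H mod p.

420

Squares mod 617: 446^1≡446, 446^2≡242, 446^4≡566, 446^8≡133, 446^16≡413, 446^32≡277, 446^64≡221, 446^128≡98, 446^256≡349, 446^512≡252
605 = 512 + 64 + 16 + 8 + 4 + 1, so 446^605 ≡ 252·221·413·133·566·446 ≡ 420 (mod 617)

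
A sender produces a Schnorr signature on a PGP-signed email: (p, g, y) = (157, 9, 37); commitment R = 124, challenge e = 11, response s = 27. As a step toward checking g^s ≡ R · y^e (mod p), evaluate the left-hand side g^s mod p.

9^2 = 81
9^4 ≡ 81^2 = 6561 ≡ 124
9^8 ≡ 124^2 = 15376 ≡ 147
9^16 ≡ 147^2 = 21609 ≡ 100
27 = 16 + 8 + 2 + 1, so 9^27 ≡ 100·147·81·9 ≡ 108 (mod 157)

108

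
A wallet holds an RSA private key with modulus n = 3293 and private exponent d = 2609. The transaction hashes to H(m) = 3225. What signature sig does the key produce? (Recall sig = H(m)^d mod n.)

487

(H(m))^2 ≡ 3225^2 = 10400625 ≡ 1331
(H(m))^4 ≡ 1331^2 = 1771561 ≡ 3220
(H(m))^8 ≡ 3220^2 = 10368400 ≡ 2036
(H(m))^16 ≡ 2036^2 = 4145296 ≡ 2702
(H(m))^32 ≡ 2702^2 = 7300804 ≡ 223
(H(m))^64 ≡ 223^2 = 49729 ≡ 334
(H(m))^128 ≡ 334^2 = 111556 ≡ 2887
(H(m))^256 ≡ 2887^2 = 8334769 ≡ 186
(H(m))^512 ≡ 186^2 = 34596 ≡ 1666
(H(m))^1024 ≡ 1666^2 = 2775556 ≡ 2850
(H(m))^2048 ≡ 2850^2 = 8122500 ≡ 1962
2609 = 2048 + 512 + 32 + 16 + 1, so (H(m))^2609 ≡ 1962·1666·223·2702·3225 ≡ 487 (mod 3293)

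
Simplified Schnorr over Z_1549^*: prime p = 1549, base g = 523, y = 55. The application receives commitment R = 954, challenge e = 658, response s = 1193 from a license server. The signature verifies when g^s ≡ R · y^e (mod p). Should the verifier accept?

reject

g^s mod p:
523^2 = 273529 ≡ 905
523^4 ≡ 905^2 = 819025 ≡ 1153
523^8 ≡ 1153^2 = 1329409 ≡ 367
523^16 ≡ 367^2 = 134689 ≡ 1475
523^32 ≡ 1475^2 = 2175625 ≡ 829
523^64 ≡ 829^2 = 687241 ≡ 1034
523^128 ≡ 1034^2 = 1069156 ≡ 346
523^256 ≡ 346^2 = 119716 ≡ 443
523^512 ≡ 443^2 = 196249 ≡ 1075
523^1024 ≡ 1075^2 = 1155625 ≡ 71
1193 = 1024 + 128 + 32 + 8 + 1, so 523^1193 ≡ 71·346·829·367·523 ≡ 720 (mod 1549)
R · y^e mod p:
55^2 = 3025 ≡ 1476
55^4 ≡ 1476^2 = 2178576 ≡ 682
55^8 ≡ 682^2 = 465124 ≡ 424
55^16 ≡ 424^2 = 179776 ≡ 92
55^32 ≡ 92^2 = 8464 ≡ 719
55^64 ≡ 719^2 = 516961 ≡ 1144
55^128 ≡ 1144^2 = 1308736 ≡ 1380
55^256 ≡ 1380^2 = 1904400 ≡ 679
55^512 ≡ 679^2 = 461041 ≡ 988
658 = 512 + 128 + 16 + 2, so 55^658 ≡ 988·1380·92·1476 ≡ 892 (mod 1549)
954·892 = 850968 ≡ 567 (mod 1549)
720 ≠ 567; the check fails.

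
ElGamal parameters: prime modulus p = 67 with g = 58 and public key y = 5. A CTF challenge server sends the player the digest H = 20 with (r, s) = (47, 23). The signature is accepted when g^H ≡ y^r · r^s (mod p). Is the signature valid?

Left side g^H mod p:
58^2 = 3364 ≡ 14
58^4 ≡ 14^2 = 196 ≡ 62
58^8 ≡ 62^2 = 3844 ≡ 25
58^16 ≡ 25^2 = 625 ≡ 22
20 = 16 + 4, so 58^20 ≡ 22·62 ≡ 24 (mod 67)
Right side y^r · r^s mod p:
5^2 = 25
5^4 ≡ 25^2 = 625 ≡ 22
5^8 ≡ 22^2 = 484 ≡ 15
5^16 ≡ 15^2 = 225 ≡ 24
5^32 ≡ 24^2 = 576 ≡ 40
47 = 32 + 8 + 4 + 2 + 1, so 5^47 ≡ 40·15·22·25·5 ≡ 58 (mod 67)
47^2 = 2209 ≡ 65
47^4 ≡ 65^2 = 4225 ≡ 4
47^8 ≡ 4^2 = 16
47^16 ≡ 16^2 = 256 ≡ 55
23 = 16 + 4 + 2 + 1, so 47^23 ≡ 55·4·65·47 ≡ 23 (mod 67)
58·23 = 1334 ≡ 61 (mod 67)
24 ≠ 61, so verification fails.

invalid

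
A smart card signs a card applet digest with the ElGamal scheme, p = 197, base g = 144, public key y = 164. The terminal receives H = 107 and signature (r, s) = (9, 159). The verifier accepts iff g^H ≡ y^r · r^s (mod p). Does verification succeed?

passes

Left side g^H mod p:
144^2 = 20736 ≡ 51
144^4 ≡ 51^2 = 2601 ≡ 40
144^8 ≡ 40^2 = 1600 ≡ 24
144^16 ≡ 24^2 = 576 ≡ 182
144^32 ≡ 182^2 = 33124 ≡ 28
144^64 ≡ 28^2 = 784 ≡ 193
107 = 64 + 32 + 8 + 2 + 1, so 144^107 ≡ 193·28·24·51·144 ≡ 107 (mod 197)
Right side y^r · r^s mod p:
164^2 = 26896 ≡ 104
164^4 ≡ 104^2 = 10816 ≡ 178
164^8 ≡ 178^2 = 31684 ≡ 164
9 = 8 + 1, so 164^9 ≡ 164·164 ≡ 104 (mod 197)
9^2 = 81
9^4 ≡ 81^2 = 6561 ≡ 60
9^8 ≡ 60^2 = 3600 ≡ 54
9^16 ≡ 54^2 = 2916 ≡ 158
9^32 ≡ 158^2 = 24964 ≡ 142
9^64 ≡ 142^2 = 20164 ≡ 70
9^128 ≡ 70^2 = 4900 ≡ 172
159 = 128 + 16 + 8 + 4 + 2 + 1, so 9^159 ≡ 172·158·54·60·81·9 ≡ 109 (mod 197)
104·109 = 11336 ≡ 107 (mod 197)
107 ≡ 107 (mod 197), so the signature is genuine.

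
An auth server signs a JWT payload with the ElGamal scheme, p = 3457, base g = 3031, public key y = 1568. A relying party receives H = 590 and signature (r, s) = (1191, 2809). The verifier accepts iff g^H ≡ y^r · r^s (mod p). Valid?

Left side g^H mod p:
3031^2 = 9186961 ≡ 1712
3031^4 ≡ 1712^2 = 2930944 ≡ 2865
3031^8 ≡ 2865^2 = 8208225 ≡ 1307
3031^16 ≡ 1307^2 = 1708249 ≡ 491
3031^32 ≡ 491^2 = 241081 ≡ 2548
3031^64 ≡ 2548^2 = 6492304 ≡ 58
3031^128 ≡ 58^2 = 3364
3031^256 ≡ 3364^2 = 11316496 ≡ 1735
3031^512 ≡ 1735^2 = 3010225 ≡ 2635
590 = 512 + 64 + 8 + 4 + 2, so 3031^590 ≡ 2635·58·1307·2865·1712 ≡ 2295 (mod 3457)
Right side y^r · r^s mod p:
1568^2 = 2458624 ≡ 697
1568^4 ≡ 697^2 = 485809 ≡ 1829
1568^8 ≡ 1829^2 = 3345241 ≡ 2322
1568^16 ≡ 2322^2 = 5391684 ≡ 2221
1568^32 ≡ 2221^2 = 4932841 ≡ 3159
1568^64 ≡ 3159^2 = 9979281 ≡ 2379
1568^128 ≡ 2379^2 = 5659641 ≡ 532
1568^256 ≡ 532^2 = 283024 ≡ 3007
1568^512 ≡ 3007^2 = 9042049 ≡ 1994
1568^1024 ≡ 1994^2 = 3976036 ≡ 486
1191 = 1024 + 128 + 32 + 4 + 2 + 1, so 1568^1191 ≡ 486·532·3159·1829·697·1568 ≡ 177 (mod 3457)
1191^2 = 1418481 ≡ 1111
1191^4 ≡ 1111^2 = 1234321 ≡ 172
1191^8 ≡ 172^2 = 29584 ≡ 1928
1191^16 ≡ 1928^2 = 3717184 ≡ 909
1191^32 ≡ 909^2 = 826281 ≡ 58
1191^64 ≡ 58^2 = 3364
1191^128 ≡ 3364^2 = 11316496 ≡ 1735
1191^256 ≡ 1735^2 = 3010225 ≡ 2635
1191^512 ≡ 2635^2 = 6943225 ≡ 1569
1191^1024 ≡ 1569^2 = 2461761 ≡ 377
1191^2048 ≡ 377^2 = 142129 ≡ 392
2809 = 2048 + 512 + 128 + 64 + 32 + 16 + 8 + 1, so 1191^2809 ≡ 392·1569·1735·3364·58·909·1928·1191 ≡ 3177 (mod 3457)
177·3177 = 562329 ≡ 2295 (mod 3457)
2295 ≡ 2295 (mod 3457), so the signature is genuine.

yes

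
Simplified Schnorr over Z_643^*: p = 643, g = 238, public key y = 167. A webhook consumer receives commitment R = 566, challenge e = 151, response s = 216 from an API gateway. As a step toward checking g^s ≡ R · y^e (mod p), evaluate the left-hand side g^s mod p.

60

Squares mod 643: 238^1≡238, 238^2≡60, 238^4≡385, 238^8≡335, 238^16≡343, 238^32≡623, 238^64≡400, 238^128≡536
216 = 128 + 64 + 16 + 8, so 238^216 ≡ 536·400·343·335 ≡ 60 (mod 643)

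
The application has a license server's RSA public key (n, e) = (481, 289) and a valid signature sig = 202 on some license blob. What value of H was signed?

sig^2 ≡ 202^2 = 40804 ≡ 400
sig^4 ≡ 400^2 = 160000 ≡ 308
sig^8 ≡ 308^2 = 94864 ≡ 107
sig^16 ≡ 107^2 = 11449 ≡ 386
sig^32 ≡ 386^2 = 148996 ≡ 367
sig^64 ≡ 367^2 = 134689 ≡ 9
sig^128 ≡ 9^2 = 81
sig^256 ≡ 81^2 = 6561 ≡ 308
289 = 256 + 32 + 1, so sig^289 ≡ 308·367·202 ≡ 202 (mod 481)

202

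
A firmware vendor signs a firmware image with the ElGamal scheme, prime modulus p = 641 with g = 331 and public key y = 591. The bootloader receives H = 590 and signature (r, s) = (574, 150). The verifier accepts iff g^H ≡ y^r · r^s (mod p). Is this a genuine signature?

genuine

Left side g^H mod p:
331^2 = 109561 ≡ 591
331^4 ≡ 591^2 = 349281 ≡ 577
331^8 ≡ 577^2 = 332929 ≡ 250
331^16 ≡ 250^2 = 62500 ≡ 323
331^32 ≡ 323^2 = 104329 ≡ 487
331^64 ≡ 487^2 = 237169 ≡ 640
331^128 ≡ 640^2 = 409600 ≡ 1
331^256 ≡ 1^2 = 1
331^512 ≡ 1^2 = 1
590 = 512 + 64 + 8 + 4 + 2, so 331^590 ≡ 1·640·250·577·591 ≡ 609 (mod 641)
Right side y^r · r^s mod p:
591^2 = 349281 ≡ 577
591^4 ≡ 577^2 = 332929 ≡ 250
591^8 ≡ 250^2 = 62500 ≡ 323
591^16 ≡ 323^2 = 104329 ≡ 487
591^32 ≡ 487^2 = 237169 ≡ 640
591^64 ≡ 640^2 = 409600 ≡ 1
591^128 ≡ 1^2 = 1
591^256 ≡ 1^2 = 1
591^512 ≡ 1^2 = 1
574 = 512 + 32 + 16 + 8 + 4 + 2, so 591^574 ≡ 1·640·487·323·250·577 ≡ 10 (mod 641)
574^2 = 329476 ≡ 2
574^4 ≡ 2^2 = 4
574^8 ≡ 4^2 = 16
574^16 ≡ 16^2 = 256
574^32 ≡ 256^2 = 65536 ≡ 154
574^64 ≡ 154^2 = 23716 ≡ 640
574^128 ≡ 640^2 = 409600 ≡ 1
150 = 128 + 16 + 4 + 2, so 574^150 ≡ 1·256·4·2 ≡ 125 (mod 641)
10·125 = 1250 ≡ 609 (mod 641)
609 ≡ 609 (mod 641), so the signature is genuine.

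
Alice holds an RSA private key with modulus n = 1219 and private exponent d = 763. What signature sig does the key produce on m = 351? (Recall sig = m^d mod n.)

238

m^763 mod 1219 = 238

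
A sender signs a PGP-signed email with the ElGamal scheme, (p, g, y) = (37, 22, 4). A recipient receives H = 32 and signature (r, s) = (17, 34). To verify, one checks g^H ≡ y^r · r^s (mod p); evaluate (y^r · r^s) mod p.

33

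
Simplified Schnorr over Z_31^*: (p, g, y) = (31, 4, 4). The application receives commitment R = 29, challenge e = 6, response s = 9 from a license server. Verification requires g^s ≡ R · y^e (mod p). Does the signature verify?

does not verify

g^s mod p:
4^2 = 16
4^4 ≡ 16^2 = 256 ≡ 8
4^8 ≡ 8^2 = 64 ≡ 2
9 = 8 + 1, so 4^9 ≡ 2·4 ≡ 8 (mod 31)
R · y^e mod p:
4^2 = 16
4^4 ≡ 16^2 = 256 ≡ 8
6 = 4 + 2, so 4^6 ≡ 8·16 ≡ 4 (mod 31)
29·4 = 116 ≡ 23 (mod 31)
8 ≠ 23; the check fails.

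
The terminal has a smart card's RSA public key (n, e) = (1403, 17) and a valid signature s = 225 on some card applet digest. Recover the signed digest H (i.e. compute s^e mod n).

422

s^2 ≡ 225^2 = 50625 ≡ 117
s^4 ≡ 117^2 = 13689 ≡ 1062
s^8 ≡ 1062^2 = 1127844 ≡ 1235
s^16 ≡ 1235^2 = 1525225 ≡ 164
17 = 16 + 1, so s^17 ≡ 164·225 ≡ 422 (mod 1403)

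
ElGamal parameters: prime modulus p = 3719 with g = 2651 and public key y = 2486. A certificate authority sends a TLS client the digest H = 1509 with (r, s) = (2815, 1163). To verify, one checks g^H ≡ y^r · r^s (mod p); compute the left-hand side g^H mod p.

Squares mod 3719: 2651^1≡2651, 2651^2≡2610, 2651^4≡2611, 2651^8≡394, 2651^16≡2757, 2651^32≡3132, 2651^64≡2421, 2651^128≡97, 2651^256≡1971, 2651^512≡2205, 2651^1024≡1292
1509 = 1024 + 256 + 128 + 64 + 32 + 4 + 1, so 2651^1509 ≡ 1292·1971·97·2421·3132·2611·2651 ≡ 152 (mod 3719)

152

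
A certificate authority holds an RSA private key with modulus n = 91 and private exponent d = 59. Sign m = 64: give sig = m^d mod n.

m^2 ≡ 64^2 = 4096 ≡ 1
m^4 ≡ 1^2 = 1
m^8 ≡ 1^2 = 1
m^16 ≡ 1^2 = 1
m^32 ≡ 1^2 = 1
59 = 32 + 16 + 8 + 2 + 1, so m^59 ≡ 1·1·1·1·64 ≡ 64 (mod 91)

64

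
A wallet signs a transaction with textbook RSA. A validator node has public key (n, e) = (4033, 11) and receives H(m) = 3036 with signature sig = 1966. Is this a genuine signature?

genuine

sig^2 ≡ 1966^2 = 3865156 ≡ 1542
sig^4 ≡ 1542^2 = 2377764 ≡ 2327
sig^8 ≡ 2327^2 = 5414929 ≡ 2643
11 = 8 + 2 + 1, so sig^11 ≡ 2643·1542·1966 ≡ 3036 (mod 4033)
sig^11 mod 4033 = 3036 matches H(m).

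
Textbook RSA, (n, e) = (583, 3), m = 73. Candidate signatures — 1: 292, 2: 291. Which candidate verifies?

1

Candidate 1: 292^2 = 85264 ≡ 146; 3 = 2 + 1, so 292^3 ≡ 146·292 ≡ 73 (mod 583)
  → matches m = 73
Candidate 2: 291^2 = 84681 ≡ 146; 3 = 2 + 1, so 291^3 ≡ 146·291 ≡ 510 (mod 583)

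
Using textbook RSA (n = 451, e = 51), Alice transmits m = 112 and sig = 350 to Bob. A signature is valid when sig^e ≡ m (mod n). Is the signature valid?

sig^51 mod 451 = 130
sig^51 mod 451 = 130, but m = 112.

invalid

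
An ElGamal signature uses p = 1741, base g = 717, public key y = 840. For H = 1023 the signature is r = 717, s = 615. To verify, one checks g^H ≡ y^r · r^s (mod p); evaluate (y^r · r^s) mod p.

1281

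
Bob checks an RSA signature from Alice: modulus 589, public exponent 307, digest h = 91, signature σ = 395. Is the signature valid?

σ^2 ≡ 395^2 = 156025 ≡ 529
σ^4 ≡ 529^2 = 279841 ≡ 66
σ^8 ≡ 66^2 = 4356 ≡ 233
σ^16 ≡ 233^2 = 54289 ≡ 101
σ^32 ≡ 101^2 = 10201 ≡ 188
σ^64 ≡ 188^2 = 35344 ≡ 4
σ^128 ≡ 4^2 = 16
σ^256 ≡ 16^2 = 256
307 = 256 + 32 + 16 + 2 + 1, so σ^307 ≡ 256·188·101·529·395 ≡ 91 (mod 589)
Since 91 equals the digest 91, verification succeeds.

valid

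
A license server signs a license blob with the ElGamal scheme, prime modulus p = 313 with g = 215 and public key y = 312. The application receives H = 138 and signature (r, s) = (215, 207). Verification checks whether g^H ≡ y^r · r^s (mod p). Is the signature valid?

Left side g^H mod p:
215^2 = 46225 ≡ 214
215^4 ≡ 214^2 = 45796 ≡ 98
215^8 ≡ 98^2 = 9604 ≡ 214
215^16 ≡ 214^2 = 45796 ≡ 98
215^32 ≡ 98^2 = 9604 ≡ 214
215^64 ≡ 214^2 = 45796 ≡ 98
215^128 ≡ 98^2 = 9604 ≡ 214
138 = 128 + 8 + 2, so 215^138 ≡ 214·214·214 ≡ 1 (mod 313)
Right side y^r · r^s mod p:
312^2 = 97344 ≡ 1
312^4 ≡ 1^2 = 1
312^8 ≡ 1^2 = 1
312^16 ≡ 1^2 = 1
312^32 ≡ 1^2 = 1
312^64 ≡ 1^2 = 1
312^128 ≡ 1^2 = 1
215 = 128 + 64 + 16 + 4 + 2 + 1, so 312^215 ≡ 1·1·1·1·1·312 ≡ 312 (mod 313)
215^2 = 46225 ≡ 214
215^4 ≡ 214^2 = 45796 ≡ 98
215^8 ≡ 98^2 = 9604 ≡ 214
215^16 ≡ 214^2 = 45796 ≡ 98
215^32 ≡ 98^2 = 9604 ≡ 214
215^64 ≡ 214^2 = 45796 ≡ 98
215^128 ≡ 98^2 = 9604 ≡ 214
207 = 128 + 64 + 8 + 4 + 2 + 1, so 215^207 ≡ 214·98·214·98·214·215 ≡ 312 (mod 313)
312·312 = 97344 ≡ 1 (mod 313)
1 ≡ 1 (mod 313), so the signature is genuine.

valid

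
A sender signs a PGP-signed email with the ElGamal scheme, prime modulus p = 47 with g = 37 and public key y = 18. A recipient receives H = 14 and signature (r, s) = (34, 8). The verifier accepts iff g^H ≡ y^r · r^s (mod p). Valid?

yes

Left side g^H mod p:
Squares mod 47: 37^1≡37, 37^2≡6, 37^4≡36, 37^8≡27
14 = 8 + 4 + 2, so 37^14 ≡ 27·36·6 ≡ 4 (mod 47)
Right side y^r · r^s mod p:
Squares mod 47: 18^1≡18, 18^2≡42, 18^4≡25, 18^8≡14, 18^16≡8, 18^32≡17
34 = 32 + 2, so 18^34 ≡ 17·42 ≡ 9 (mod 47)
Squares mod 47: 34^1≡34, 34^2≡28, 34^4≡32, 34^8≡37
34^8 ≡ 37 (mod 47)
9·37 = 333 ≡ 4 (mod 47)
4 ≡ 4 (mod 47), so the signature is genuine.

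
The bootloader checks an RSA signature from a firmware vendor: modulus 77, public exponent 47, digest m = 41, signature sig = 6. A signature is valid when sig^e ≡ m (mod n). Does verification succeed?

sig^47 mod 77 = 41
sig^47 mod 77 = 41 matches m.

passes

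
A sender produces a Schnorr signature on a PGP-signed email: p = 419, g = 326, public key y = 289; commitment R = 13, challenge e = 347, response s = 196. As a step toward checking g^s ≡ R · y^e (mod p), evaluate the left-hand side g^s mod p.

326^2 = 106276 ≡ 269
326^4 ≡ 269^2 = 72361 ≡ 293
326^8 ≡ 293^2 = 85849 ≡ 373
326^16 ≡ 373^2 = 139129 ≡ 21
326^32 ≡ 21^2 = 441 ≡ 22
326^64 ≡ 22^2 = 484 ≡ 65
326^128 ≡ 65^2 = 4225 ≡ 35
196 = 128 + 64 + 4, so 326^196 ≡ 35·65·293 ≡ 365 (mod 419)

365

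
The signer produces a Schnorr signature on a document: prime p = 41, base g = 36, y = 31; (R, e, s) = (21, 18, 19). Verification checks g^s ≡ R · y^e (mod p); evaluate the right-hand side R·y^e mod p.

8

31^2 = 961 ≡ 18
31^4 ≡ 18^2 = 324 ≡ 37
31^8 ≡ 37^2 = 1369 ≡ 16
31^16 ≡ 16^2 = 256 ≡ 10
18 = 16 + 2, so 31^18 ≡ 10·18 ≡ 16 (mod 41)
R · y^e ≡ 21·16 = 336 ≡ 8 (mod 41)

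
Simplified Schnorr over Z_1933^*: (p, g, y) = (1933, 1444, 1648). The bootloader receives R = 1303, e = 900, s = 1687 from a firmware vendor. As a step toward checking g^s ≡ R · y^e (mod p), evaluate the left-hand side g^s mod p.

1444^2 = 2085136 ≡ 1362
1444^4 ≡ 1362^2 = 1855044 ≡ 1297
1444^8 ≡ 1297^2 = 1682209 ≡ 499
1444^16 ≡ 499^2 = 249001 ≡ 1577
1444^32 ≡ 1577^2 = 2486929 ≡ 1091
1444^64 ≡ 1091^2 = 1190281 ≡ 1486
1444^128 ≡ 1486^2 = 2208196 ≡ 710
1444^256 ≡ 710^2 = 504100 ≡ 1520
1444^512 ≡ 1520^2 = 2310400 ≡ 465
1444^1024 ≡ 465^2 = 216225 ≡ 1662
1687 = 1024 + 512 + 128 + 16 + 4 + 2 + 1, so 1444^1687 ≡ 1662·465·710·1577·1297·1362·1444 ≡ 614 (mod 1933)

614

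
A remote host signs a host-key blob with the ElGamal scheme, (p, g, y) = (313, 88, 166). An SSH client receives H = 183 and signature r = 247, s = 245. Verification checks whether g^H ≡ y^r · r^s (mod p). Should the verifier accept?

reject

Left side g^H mod p:
88^2 = 7744 ≡ 232
88^4 ≡ 232^2 = 53824 ≡ 301
88^8 ≡ 301^2 = 90601 ≡ 144
88^16 ≡ 144^2 = 20736 ≡ 78
88^32 ≡ 78^2 = 6084 ≡ 137
88^64 ≡ 137^2 = 18769 ≡ 302
88^128 ≡ 302^2 = 91204 ≡ 121
183 = 128 + 32 + 16 + 4 + 2 + 1, so 88^183 ≡ 121·137·78·301·232·88 ≡ 261 (mod 313)
Right side y^r · r^s mod p:
166^2 = 27556 ≡ 12
166^4 ≡ 12^2 = 144
166^8 ≡ 144^2 = 20736 ≡ 78
166^16 ≡ 78^2 = 6084 ≡ 137
166^32 ≡ 137^2 = 18769 ≡ 302
166^64 ≡ 302^2 = 91204 ≡ 121
166^128 ≡ 121^2 = 14641 ≡ 243
247 = 128 + 64 + 32 + 16 + 4 + 2 + 1, so 166^247 ≡ 243·121·302·137·144·12·166 ≡ 29 (mod 313)
247^2 = 61009 ≡ 287
247^4 ≡ 287^2 = 82369 ≡ 50
247^8 ≡ 50^2 = 2500 ≡ 309
247^16 ≡ 309^2 = 95481 ≡ 16
247^32 ≡ 16^2 = 256
247^64 ≡ 256^2 = 65536 ≡ 119
247^128 ≡ 119^2 = 14161 ≡ 76
245 = 128 + 64 + 32 + 16 + 4 + 1, so 247^245 ≡ 76·119·256·16·50·247 ≡ 291 (mod 313)
29·291 = 8439 ≡ 301 (mod 313)
261 ≠ 301, so verification fails.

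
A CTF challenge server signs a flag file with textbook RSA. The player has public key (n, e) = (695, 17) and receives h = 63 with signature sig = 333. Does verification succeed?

passes

Squares mod 695: sig^1≡333, sig^2≡384, sig^4≡116, sig^8≡251, sig^16≡451
17 = 16 + 1, so sig^17 ≡ 451·333 ≡ 63 (mod 695)
63 = h, so the signature checks out.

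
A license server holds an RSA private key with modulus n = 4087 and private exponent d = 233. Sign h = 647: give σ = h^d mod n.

3759

h^2 ≡ 647^2 = 418609 ≡ 1735
h^4 ≡ 1735^2 = 3010225 ≡ 2193
h^8 ≡ 2193^2 = 4809249 ≡ 2937
h^16 ≡ 2937^2 = 8625969 ≡ 2399
h^32 ≡ 2399^2 = 5755201 ≡ 705
h^64 ≡ 705^2 = 497025 ≡ 2498
h^128 ≡ 2498^2 = 6240004 ≡ 3242
233 = 128 + 64 + 32 + 8 + 1, so h^233 ≡ 3242·2498·705·2937·647 ≡ 3759 (mod 4087)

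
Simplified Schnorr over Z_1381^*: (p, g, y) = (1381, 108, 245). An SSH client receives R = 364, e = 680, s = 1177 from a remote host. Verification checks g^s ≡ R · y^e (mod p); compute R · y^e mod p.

245^2 = 60025 ≡ 642
245^4 ≡ 642^2 = 412164 ≡ 626
245^8 ≡ 626^2 = 391876 ≡ 1053
245^16 ≡ 1053^2 = 1108809 ≡ 1247
245^32 ≡ 1247^2 = 1555009 ≡ 3
245^64 ≡ 3^2 = 9
245^128 ≡ 9^2 = 81
245^256 ≡ 81^2 = 6561 ≡ 1037
245^512 ≡ 1037^2 = 1075369 ≡ 951
680 = 512 + 128 + 32 + 8, so 245^680 ≡ 951·81·3·1053 ≡ 443 (mod 1381)
R · y^e ≡ 364·443 = 161252 ≡ 1056 (mod 1381)

1056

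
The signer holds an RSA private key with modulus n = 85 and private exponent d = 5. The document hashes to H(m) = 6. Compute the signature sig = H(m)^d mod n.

41

(H(m))^2 ≡ 6^2 = 36
(H(m))^4 ≡ 36^2 = 1296 ≡ 21
5 = 4 + 1, so (H(m))^5 ≡ 21·6 ≡ 41 (mod 85)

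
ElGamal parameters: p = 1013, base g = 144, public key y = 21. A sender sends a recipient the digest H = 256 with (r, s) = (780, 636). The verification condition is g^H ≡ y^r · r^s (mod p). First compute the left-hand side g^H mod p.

144^256 mod 1013 = 340

340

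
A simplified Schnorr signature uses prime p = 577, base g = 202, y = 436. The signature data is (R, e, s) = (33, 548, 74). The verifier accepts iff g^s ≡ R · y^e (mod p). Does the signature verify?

g^s mod p:
202^2 = 40804 ≡ 414
202^4 ≡ 414^2 = 171396 ≡ 27
202^8 ≡ 27^2 = 729 ≡ 152
202^16 ≡ 152^2 = 23104 ≡ 24
202^32 ≡ 24^2 = 576
202^64 ≡ 576^2 = 331776 ≡ 1
74 = 64 + 8 + 2, so 202^74 ≡ 1·152·414 ≡ 35 (mod 577)
R · y^e mod p:
436^2 = 190096 ≡ 263
436^4 ≡ 263^2 = 69169 ≡ 506
436^8 ≡ 506^2 = 256036 ≡ 425
436^16 ≡ 425^2 = 180625 ≡ 24
436^32 ≡ 24^2 = 576
436^64 ≡ 576^2 = 331776 ≡ 1
436^128 ≡ 1^2 = 1
436^256 ≡ 1^2 = 1
436^512 ≡ 1^2 = 1
548 = 512 + 32 + 4, so 436^548 ≡ 1·576·506 ≡ 71 (mod 577)
33·71 = 2343 ≡ 35 (mod 577)
35 ≡ 35 (mod 577); signature holds.

verifies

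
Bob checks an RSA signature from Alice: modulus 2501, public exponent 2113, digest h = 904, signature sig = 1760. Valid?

sig^2113 mod 2501 = 735
735 ≠ 904, so verification fails.

no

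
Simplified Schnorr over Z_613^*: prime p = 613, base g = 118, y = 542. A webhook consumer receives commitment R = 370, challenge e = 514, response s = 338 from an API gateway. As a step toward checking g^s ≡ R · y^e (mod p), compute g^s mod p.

118^2 = 13924 ≡ 438
118^4 ≡ 438^2 = 191844 ≡ 588
118^8 ≡ 588^2 = 345744 ≡ 12
118^16 ≡ 12^2 = 144
118^32 ≡ 144^2 = 20736 ≡ 507
118^64 ≡ 507^2 = 257049 ≡ 202
118^128 ≡ 202^2 = 40804 ≡ 346
118^256 ≡ 346^2 = 119716 ≡ 181
338 = 256 + 64 + 16 + 2, so 118^338 ≡ 181·202·144·438 ≡ 507 (mod 613)

507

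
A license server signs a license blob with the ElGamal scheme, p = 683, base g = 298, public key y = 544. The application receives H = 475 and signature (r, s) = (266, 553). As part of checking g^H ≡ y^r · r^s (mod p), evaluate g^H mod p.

77

298^475 mod 683 = 77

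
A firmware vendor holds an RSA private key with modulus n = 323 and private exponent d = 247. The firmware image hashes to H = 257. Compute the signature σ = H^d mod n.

298

H^2 ≡ 257^2 = 66049 ≡ 157
H^4 ≡ 157^2 = 24649 ≡ 101
H^8 ≡ 101^2 = 10201 ≡ 188
H^16 ≡ 188^2 = 35344 ≡ 137
H^32 ≡ 137^2 = 18769 ≡ 35
H^64 ≡ 35^2 = 1225 ≡ 256
H^128 ≡ 256^2 = 65536 ≡ 290
247 = 128 + 64 + 32 + 16 + 4 + 2 + 1, so H^247 ≡ 290·256·35·137·101·157·257 ≡ 298 (mod 323)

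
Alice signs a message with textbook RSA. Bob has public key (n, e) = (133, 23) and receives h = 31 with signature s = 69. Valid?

no

Squares mod 133: s^1≡69, s^2≡106, s^4≡64, s^8≡106, s^16≡64
23 = 16 + 4 + 2 + 1, so s^23 ≡ 64·64·106·69 ≡ 27 (mod 133)
s^23 mod 133 = 27, but h = 31.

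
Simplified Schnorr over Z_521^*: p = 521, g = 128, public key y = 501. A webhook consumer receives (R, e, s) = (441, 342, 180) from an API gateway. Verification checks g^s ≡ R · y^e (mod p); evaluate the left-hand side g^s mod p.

284

128^2 = 16384 ≡ 233
128^4 ≡ 233^2 = 54289 ≡ 105
128^8 ≡ 105^2 = 11025 ≡ 84
128^16 ≡ 84^2 = 7056 ≡ 283
128^32 ≡ 283^2 = 80089 ≡ 376
128^64 ≡ 376^2 = 141376 ≡ 185
128^128 ≡ 185^2 = 34225 ≡ 360
180 = 128 + 32 + 16 + 4, so 128^180 ≡ 360·376·283·105 ≡ 284 (mod 521)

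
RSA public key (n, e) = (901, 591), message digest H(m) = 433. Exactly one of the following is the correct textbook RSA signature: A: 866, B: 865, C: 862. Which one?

Candidate A: Squares mod 901: 866^1≡866, 866^2≡324, 866^4≡460, 866^8≡766, 866^16≡205, 866^32≡579, 866^64≡69, 866^128≡256, 866^256≡664, 866^512≡307; 591 = 512 + 64 + 8 + 4 + 2 + 1, so 866^591 ≡ 307·69·766·460·324·866 ≡ 781 (mod 901)
Candidate B: Squares mod 901: 865^1≡865, 865^2≡395, 865^4≡152, 865^8≡579, 865^16≡69, 865^32≡256, 865^64≡664, 865^128≡307, 865^256≡545, 865^512≡596; 591 = 512 + 64 + 8 + 4 + 2 + 1, so 865^591 ≡ 596·664·579·152·395·865 ≡ 433 (mod 901)
  → matches H(m) = 433
Candidate C: Squares mod 901: 862^1≡862, 862^2≡620, 862^4≡574, 862^8≡611, 862^16≡307, 862^32≡545, 862^64≡596, 862^128≡222, 862^256≡630, 862^512≡460; 591 = 512 + 64 + 8 + 4 + 2 + 1, so 862^591 ≡ 460·596·611·574·620·862 ≡ 503 (mod 901)

B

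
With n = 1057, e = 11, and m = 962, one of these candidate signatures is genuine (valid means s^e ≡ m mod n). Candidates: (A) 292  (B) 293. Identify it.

A

Candidate A: 292^2 = 85264 ≡ 704; 292^4 ≡ 704^2 = 495616 ≡ 940; 292^8 ≡ 940^2 = 883600 ≡ 1005; 11 = 8 + 2 + 1, so 292^11 ≡ 1005·704·292 ≡ 962 (mod 1057)
  → matches m = 962
Candidate B: 293^2 = 85849 ≡ 232; 293^4 ≡ 232^2 = 53824 ≡ 974; 293^8 ≡ 974^2 = 948676 ≡ 547; 11 = 8 + 2 + 1, so 293^11 ≡ 547·232·293 ≡ 783 (mod 1057)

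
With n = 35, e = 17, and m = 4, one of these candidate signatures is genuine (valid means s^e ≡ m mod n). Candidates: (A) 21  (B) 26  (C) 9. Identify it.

C

Candidate A: Squares mod 35: 21^1≡21, 21^2≡21, 21^4≡21, 21^8≡21, 21^16≡21; 17 = 16 + 1, so 21^17 ≡ 21·21 ≡ 21 (mod 35)
Candidate B: Squares mod 35: 26^1≡26, 26^2≡11, 26^4≡16, 26^8≡11, 26^16≡16; 17 = 16 + 1, so 26^17 ≡ 16·26 ≡ 31 (mod 35)
Candidate C: Squares mod 35: 9^1≡9, 9^2≡11, 9^4≡16, 9^8≡11, 9^16≡16; 17 = 16 + 1, so 9^17 ≡ 16·9 ≡ 4 (mod 35)
  → matches m = 4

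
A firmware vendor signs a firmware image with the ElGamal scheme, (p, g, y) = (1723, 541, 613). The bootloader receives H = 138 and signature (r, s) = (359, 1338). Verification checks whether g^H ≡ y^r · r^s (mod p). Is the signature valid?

Left side g^H mod p:
541^2 = 292681 ≡ 1494
541^4 ≡ 1494^2 = 2232036 ≡ 751
541^8 ≡ 751^2 = 564001 ≡ 580
541^16 ≡ 580^2 = 336400 ≡ 415
541^32 ≡ 415^2 = 172225 ≡ 1648
541^64 ≡ 1648^2 = 2715904 ≡ 456
541^128 ≡ 456^2 = 207936 ≡ 1176
138 = 128 + 8 + 2, so 541^138 ≡ 1176·580·1494 ≡ 522 (mod 1723)
Right side y^r · r^s mod p:
613^2 = 375769 ≡ 155
613^4 ≡ 155^2 = 24025 ≡ 1626
613^8 ≡ 1626^2 = 2643876 ≡ 794
613^16 ≡ 794^2 = 630436 ≡ 1541
613^32 ≡ 1541^2 = 2374681 ≡ 387
613^64 ≡ 387^2 = 149769 ≡ 1591
613^128 ≡ 1591^2 = 2531281 ≡ 194
613^256 ≡ 194^2 = 37636 ≡ 1453
359 = 256 + 64 + 32 + 4 + 2 + 1, so 613^359 ≡ 1453·1591·387·1626·155·613 ≡ 295 (mod 1723)
359^2 = 128881 ≡ 1379
359^4 ≡ 1379^2 = 1901641 ≡ 1172
359^8 ≡ 1172^2 = 1373584 ≡ 353
359^16 ≡ 353^2 = 124609 ≡ 553
359^32 ≡ 553^2 = 305809 ≡ 838
359^64 ≡ 838^2 = 702244 ≡ 983
359^128 ≡ 983^2 = 966289 ≡ 1409
359^256 ≡ 1409^2 = 1985281 ≡ 385
359^512 ≡ 385^2 = 148225 ≡ 47
359^1024 ≡ 47^2 = 2209 ≡ 486
1338 = 1024 + 256 + 32 + 16 + 8 + 2, so 359^1338 ≡ 486·385·838·553·353·1379 ≡ 1643 (mod 1723)
295·1643 = 484685 ≡ 522 (mod 1723)
522 ≡ 522 (mod 1723), so the signature is genuine.

valid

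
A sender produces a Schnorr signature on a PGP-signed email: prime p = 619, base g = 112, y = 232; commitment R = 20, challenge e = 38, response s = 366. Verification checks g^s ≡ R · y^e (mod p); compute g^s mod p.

Squares mod 619: 112^1≡112, 112^2≡164, 112^4≡279, 112^8≡466, 112^16≡506, 112^32≡389, 112^64≡285, 112^128≡136, 112^256≡545
366 = 256 + 64 + 32 + 8 + 4 + 2, so 112^366 ≡ 545·285·389·466·279·164 ≡ 289 (mod 619)

289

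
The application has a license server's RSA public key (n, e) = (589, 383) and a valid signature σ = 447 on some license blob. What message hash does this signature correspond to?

117

σ^2 ≡ 447^2 = 199809 ≡ 138
σ^4 ≡ 138^2 = 19044 ≡ 196
σ^8 ≡ 196^2 = 38416 ≡ 131
σ^16 ≡ 131^2 = 17161 ≡ 80
σ^32 ≡ 80^2 = 6400 ≡ 510
σ^64 ≡ 510^2 = 260100 ≡ 351
σ^128 ≡ 351^2 = 123201 ≡ 100
σ^256 ≡ 100^2 = 10000 ≡ 576
383 = 256 + 64 + 32 + 16 + 8 + 4 + 2 + 1, so σ^383 ≡ 576·351·510·80·131·196·138·447 ≡ 117 (mod 589)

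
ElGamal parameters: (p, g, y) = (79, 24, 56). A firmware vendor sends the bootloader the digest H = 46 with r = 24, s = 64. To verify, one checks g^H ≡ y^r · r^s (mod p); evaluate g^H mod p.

Squares mod 79: 24^1≡24, 24^2≡23, 24^4≡55, 24^8≡23, 24^16≡55, 24^32≡23
46 = 32 + 8 + 4 + 2, so 24^46 ≡ 23·23·55·23 ≡ 55 (mod 79)

55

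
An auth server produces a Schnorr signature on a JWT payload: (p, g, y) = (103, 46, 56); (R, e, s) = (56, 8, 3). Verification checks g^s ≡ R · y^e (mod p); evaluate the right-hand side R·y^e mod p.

1

56^2 = 3136 ≡ 46
56^4 ≡ 46^2 = 2116 ≡ 56
56^8 ≡ 56^2 = 3136 ≡ 46
R · y^e ≡ 56·46 = 2576 ≡ 1 (mod 103)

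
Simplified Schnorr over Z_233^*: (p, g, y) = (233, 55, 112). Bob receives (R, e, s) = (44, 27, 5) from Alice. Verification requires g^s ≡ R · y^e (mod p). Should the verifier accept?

g^s mod p:
55^2 = 3025 ≡ 229
55^4 ≡ 229^2 = 52441 ≡ 16
5 = 4 + 1, so 55^5 ≡ 16·55 ≡ 181 (mod 233)
R · y^e mod p:
112^2 = 12544 ≡ 195
112^4 ≡ 195^2 = 38025 ≡ 46
112^8 ≡ 46^2 = 2116 ≡ 19
112^16 ≡ 19^2 = 361 ≡ 128
27 = 16 + 8 + 2 + 1, so 112^27 ≡ 128·19·195·112 ≡ 200 (mod 233)
44·200 = 8800 ≡ 179 (mod 233)
181 ≠ 179; the check fails.

reject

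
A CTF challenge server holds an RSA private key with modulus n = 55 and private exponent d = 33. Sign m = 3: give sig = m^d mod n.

m^2 ≡ 3^2 = 9
m^4 ≡ 9^2 = 81 ≡ 26
m^8 ≡ 26^2 = 676 ≡ 16
m^16 ≡ 16^2 = 256 ≡ 36
m^32 ≡ 36^2 = 1296 ≡ 31
33 = 32 + 1, so m^33 ≡ 31·3 ≡ 38 (mod 55)

38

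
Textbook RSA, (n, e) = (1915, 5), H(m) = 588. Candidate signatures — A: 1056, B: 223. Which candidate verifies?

Candidate A: Squares mod 1915: 1056^1≡1056, 1056^2≡606, 1056^4≡1471; 5 = 4 + 1, so 1056^5 ≡ 1471·1056 ≡ 311 (mod 1915)
Candidate B: Squares mod 1915: 223^1≡223, 223^2≡1854, 223^4≡1806; 5 = 4 + 1, so 223^5 ≡ 1806·223 ≡ 588 (mod 1915)
  → matches H(m) = 588

B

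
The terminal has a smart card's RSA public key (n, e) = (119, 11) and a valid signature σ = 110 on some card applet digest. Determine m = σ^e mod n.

87

σ^2 ≡ 110^2 = 12100 ≡ 81
σ^4 ≡ 81^2 = 6561 ≡ 16
σ^8 ≡ 16^2 = 256 ≡ 18
11 = 8 + 2 + 1, so σ^11 ≡ 18·81·110 ≡ 87 (mod 119)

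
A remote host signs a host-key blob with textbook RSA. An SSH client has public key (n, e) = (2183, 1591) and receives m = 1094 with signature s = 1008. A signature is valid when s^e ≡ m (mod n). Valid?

s^2 ≡ 1008^2 = 1016064 ≡ 969
s^4 ≡ 969^2 = 938961 ≡ 271
s^8 ≡ 271^2 = 73441 ≡ 1402
s^16 ≡ 1402^2 = 1965604 ≡ 904
s^32 ≡ 904^2 = 817216 ≡ 774
s^64 ≡ 774^2 = 599076 ≡ 934
s^128 ≡ 934^2 = 872356 ≡ 1339
s^256 ≡ 1339^2 = 1792921 ≡ 678
s^512 ≡ 678^2 = 459684 ≡ 1254
s^1024 ≡ 1254^2 = 1572516 ≡ 756
1591 = 1024 + 512 + 32 + 16 + 4 + 2 + 1, so s^1591 ≡ 756·1254·774·904·271·969·1008 ≡ 1089 (mod 2183)
s^1591 mod 2183 = 1089, but m = 1094.

no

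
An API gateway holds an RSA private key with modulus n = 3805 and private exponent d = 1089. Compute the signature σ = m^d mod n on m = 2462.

m^2 ≡ 2462^2 = 6061444 ≡ 79
m^4 ≡ 79^2 = 6241 ≡ 2436
m^8 ≡ 2436^2 = 5934096 ≡ 2101
m^16 ≡ 2101^2 = 4414201 ≡ 401
m^32 ≡ 401^2 = 160801 ≡ 991
m^64 ≡ 991^2 = 982081 ≡ 391
m^128 ≡ 391^2 = 152881 ≡ 681
m^256 ≡ 681^2 = 463761 ≡ 3356
m^512 ≡ 3356^2 = 11262736 ≡ 3741
m^1024 ≡ 3741^2 = 13995081 ≡ 291
1089 = 1024 + 64 + 1, so m^1089 ≡ 291·391·2462 ≡ 917 (mod 3805)

917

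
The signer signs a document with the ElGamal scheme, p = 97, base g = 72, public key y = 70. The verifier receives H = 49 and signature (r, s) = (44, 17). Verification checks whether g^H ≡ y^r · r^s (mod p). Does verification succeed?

passes

Left side g^H mod p:
72^2 = 5184 ≡ 43
72^4 ≡ 43^2 = 1849 ≡ 6
72^8 ≡ 6^2 = 36
72^16 ≡ 36^2 = 1296 ≡ 35
72^32 ≡ 35^2 = 1225 ≡ 61
49 = 32 + 16 + 1, so 72^49 ≡ 61·35·72 ≡ 72 (mod 97)
Right side y^r · r^s mod p:
70^2 = 4900 ≡ 50
70^4 ≡ 50^2 = 2500 ≡ 75
70^8 ≡ 75^2 = 5625 ≡ 96
70^16 ≡ 96^2 = 9216 ≡ 1
70^32 ≡ 1^2 = 1
44 = 32 + 8 + 4, so 70^44 ≡ 1·96·75 ≡ 22 (mod 97)
44^2 = 1936 ≡ 93
44^4 ≡ 93^2 = 8649 ≡ 16
44^8 ≡ 16^2 = 256 ≡ 62
44^16 ≡ 62^2 = 3844 ≡ 61
17 = 16 + 1, so 44^17 ≡ 61·44 ≡ 65 (mod 97)
22·65 = 1430 ≡ 72 (mod 97)
72 ≡ 72 (mod 97), so the signature is genuine.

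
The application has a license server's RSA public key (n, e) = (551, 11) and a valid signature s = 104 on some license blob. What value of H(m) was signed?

157

s^2 ≡ 104^2 = 10816 ≡ 347
s^4 ≡ 347^2 = 120409 ≡ 291
s^8 ≡ 291^2 = 84681 ≡ 378
11 = 8 + 2 + 1, so s^11 ≡ 378·347·104 ≡ 157 (mod 551)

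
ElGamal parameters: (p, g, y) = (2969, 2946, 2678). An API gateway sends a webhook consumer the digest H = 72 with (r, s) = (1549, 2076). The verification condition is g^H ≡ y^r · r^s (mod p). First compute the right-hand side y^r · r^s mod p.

529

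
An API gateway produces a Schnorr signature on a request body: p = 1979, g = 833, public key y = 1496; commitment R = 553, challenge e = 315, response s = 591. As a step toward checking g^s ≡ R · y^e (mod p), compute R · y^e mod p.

Squares mod 1979: 1496^1≡1496, 1496^2≡1746, 1496^4≡856, 1496^8≡506, 1496^16≡745, 1496^32≡905, 1496^64≡1698, 1496^128≡1780, 1496^256≡21
315 = 256 + 32 + 16 + 8 + 2 + 1, so 1496^315 ≡ 21·905·745·506·1746·1496 ≡ 1530 (mod 1979)
R · y^e ≡ 553·1530 = 846090 ≡ 1057 (mod 1979)

1057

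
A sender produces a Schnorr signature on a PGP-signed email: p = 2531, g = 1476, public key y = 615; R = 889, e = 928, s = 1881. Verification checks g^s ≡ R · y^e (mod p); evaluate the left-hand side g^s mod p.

2530

Squares mod 2531: 1476^1≡1476, 1476^2≡1916, 1476^4≡1106, 1476^8≡763, 1476^16≡39, 1476^32≡1521, 1476^64≡107, 1476^128≡1325, 1476^256≡1642, 1476^512≡649, 1476^1024≡1055
1881 = 1024 + 512 + 256 + 64 + 16 + 8 + 1, so 1476^1881 ≡ 1055·649·1642·107·39·763·1476 ≡ 2530 (mod 2531)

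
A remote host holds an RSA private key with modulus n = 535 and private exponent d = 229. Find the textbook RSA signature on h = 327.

82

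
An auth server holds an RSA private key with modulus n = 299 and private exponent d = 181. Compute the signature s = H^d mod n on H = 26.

13

H^2 ≡ 26^2 = 676 ≡ 78
H^4 ≡ 78^2 = 6084 ≡ 104
H^8 ≡ 104^2 = 10816 ≡ 52
H^16 ≡ 52^2 = 2704 ≡ 13
H^32 ≡ 13^2 = 169
H^64 ≡ 169^2 = 28561 ≡ 156
H^128 ≡ 156^2 = 24336 ≡ 117
181 = 128 + 32 + 16 + 4 + 1, so H^181 ≡ 117·169·13·104·26 ≡ 13 (mod 299)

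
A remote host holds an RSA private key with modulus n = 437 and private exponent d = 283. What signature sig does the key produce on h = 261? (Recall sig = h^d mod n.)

211

h^283 mod 437 = 211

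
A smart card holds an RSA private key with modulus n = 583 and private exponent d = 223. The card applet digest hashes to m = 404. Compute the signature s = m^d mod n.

402

m^2 ≡ 404^2 = 163216 ≡ 559
m^4 ≡ 559^2 = 312481 ≡ 576
m^8 ≡ 576^2 = 331776 ≡ 49
m^16 ≡ 49^2 = 2401 ≡ 69
m^32 ≡ 69^2 = 4761 ≡ 97
m^64 ≡ 97^2 = 9409 ≡ 81
m^128 ≡ 81^2 = 6561 ≡ 148
223 = 128 + 64 + 16 + 8 + 4 + 2 + 1, so m^223 ≡ 148·81·69·49·576·559·404 ≡ 402 (mod 583)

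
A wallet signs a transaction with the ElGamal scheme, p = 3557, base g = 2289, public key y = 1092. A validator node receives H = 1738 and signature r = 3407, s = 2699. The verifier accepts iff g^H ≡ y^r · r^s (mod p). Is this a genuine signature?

genuine

Left side g^H mod p:
2289^1738 mod 3557 = 421
Right side y^r · r^s mod p:
1092^3407 mod 3557 = 3140
3407^2699 mod 3557 = 144
3140·144 = 452160 ≡ 421 (mod 3557)
421 ≡ 421 (mod 3557), so the signature is genuine.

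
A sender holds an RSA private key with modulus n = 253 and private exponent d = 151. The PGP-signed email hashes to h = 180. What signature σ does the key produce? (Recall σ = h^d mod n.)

h^2 ≡ 180^2 = 32400 ≡ 16
h^4 ≡ 16^2 = 256 ≡ 3
h^8 ≡ 3^2 = 9
h^16 ≡ 9^2 = 81
h^32 ≡ 81^2 = 6561 ≡ 236
h^64 ≡ 236^2 = 55696 ≡ 36
h^128 ≡ 36^2 = 1296 ≡ 31
151 = 128 + 16 + 4 + 2 + 1, so h^151 ≡ 31·81·3·16·180 ≡ 37 (mod 253)

37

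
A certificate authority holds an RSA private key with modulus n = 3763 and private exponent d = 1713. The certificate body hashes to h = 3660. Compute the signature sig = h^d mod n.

h^2 ≡ 3660^2 = 13395600 ≡ 3083
h^4 ≡ 3083^2 = 9504889 ≡ 3314
h^8 ≡ 3314^2 = 10982596 ≡ 2162
h^16 ≡ 2162^2 = 4674244 ≡ 598
h^32 ≡ 598^2 = 357604 ≡ 119
h^64 ≡ 119^2 = 14161 ≡ 2872
h^128 ≡ 2872^2 = 8248384 ≡ 3651
h^256 ≡ 3651^2 = 13329801 ≡ 1255
h^512 ≡ 1255^2 = 1575025 ≡ 2091
h^1024 ≡ 2091^2 = 4372281 ≡ 3438
1713 = 1024 + 512 + 128 + 32 + 16 + 1, so h^1713 ≡ 3438·2091·3651·119·598·3660 ≡ 2440 (mod 3763)

2440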